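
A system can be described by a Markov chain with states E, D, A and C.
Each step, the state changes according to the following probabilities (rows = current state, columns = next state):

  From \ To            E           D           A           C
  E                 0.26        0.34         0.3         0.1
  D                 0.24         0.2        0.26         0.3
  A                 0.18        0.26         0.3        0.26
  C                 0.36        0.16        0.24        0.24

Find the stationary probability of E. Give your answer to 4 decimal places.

0.2554

Let the stationary distribution be π with π = πP and π_1 + π_2 + π_3 + π_4 = 1.
π_1 = 0.26·π_1 + 0.24·π_2 + 0.18·π_3 + 0.36·π_4
π_2 = 0.34·π_1 + 0.2·π_2 + 0.26·π_3 + 0.16·π_4
π_3 = 0.3·π_1 + 0.26·π_2 + 0.3·π_3 + 0.24·π_4
Solving with the normalization constraint gives π = (0.2554, 0.2434, 0.2768, 0.2244).
So the stationary probability of E is 0.2554.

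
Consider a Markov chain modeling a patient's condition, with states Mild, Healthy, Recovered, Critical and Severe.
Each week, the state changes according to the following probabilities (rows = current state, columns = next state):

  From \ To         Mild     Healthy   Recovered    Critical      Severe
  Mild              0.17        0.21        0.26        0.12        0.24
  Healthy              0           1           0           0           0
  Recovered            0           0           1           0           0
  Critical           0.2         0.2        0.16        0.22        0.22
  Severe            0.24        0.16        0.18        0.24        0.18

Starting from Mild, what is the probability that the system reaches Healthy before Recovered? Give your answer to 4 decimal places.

Let h(s) be the probability of absorption at Healthy starting from transient state s. Then h(Healthy) = 1 and h(Recovered) = 0. By first-step analysis:
h(Mild) = 0.17·h(Mild) + 0.21·1 + 0.26·0 + 0.12·h(Critical) + 0.24·h(Severe)
h(Critical) = 0.2·h(Mild) + 0.2·1 + 0.16·0 + 0.22·h(Critical) + 0.22·h(Severe)
h(Severe) = 0.24·h(Mild) + 0.16·1 + 0.18·0 + 0.24·h(Critical) + 0.18·h(Severe)
Solving: h(Mild) = 0.4662, h(Critical) = 0.5117, h(Severe) = 0.4813.
Starting from Mild, the probability is 0.4662.

0.4662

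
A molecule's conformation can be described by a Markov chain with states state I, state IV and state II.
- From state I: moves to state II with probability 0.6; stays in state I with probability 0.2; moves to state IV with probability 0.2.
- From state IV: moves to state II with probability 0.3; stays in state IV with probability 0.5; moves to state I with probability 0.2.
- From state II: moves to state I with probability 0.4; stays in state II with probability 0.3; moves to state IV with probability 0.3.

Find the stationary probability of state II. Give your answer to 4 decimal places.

Let the stationary distribution be π with π = πP and π_1 + π_2 + π_3 = 1.
π_1 = 0.2·π_1 + 0.2·π_2 + 0.4·π_3
π_2 = 0.2·π_1 + 0.5·π_2 + 0.3·π_3
Solving with the normalization constraint gives π = (0.2766, 0.3404, 0.3830).
So the stationary probability of state II is 0.3830.

0.3830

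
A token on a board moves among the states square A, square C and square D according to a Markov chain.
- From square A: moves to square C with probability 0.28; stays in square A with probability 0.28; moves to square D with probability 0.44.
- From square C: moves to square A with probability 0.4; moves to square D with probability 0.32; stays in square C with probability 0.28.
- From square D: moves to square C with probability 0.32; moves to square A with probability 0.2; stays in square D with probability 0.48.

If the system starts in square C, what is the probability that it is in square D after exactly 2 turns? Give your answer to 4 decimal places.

Sum over the intermediate state after 1 turn:
P = P(square C→square A)·P(square A→square D) + P(square C→square C)·P(square C→square D) + P(square C→square D)·P(square D→square D)
  = 0.4×0.44 + 0.28×0.32 + 0.32×0.48
  = 0.1760 + 0.0896 + 0.1536 = 0.4192

0.4192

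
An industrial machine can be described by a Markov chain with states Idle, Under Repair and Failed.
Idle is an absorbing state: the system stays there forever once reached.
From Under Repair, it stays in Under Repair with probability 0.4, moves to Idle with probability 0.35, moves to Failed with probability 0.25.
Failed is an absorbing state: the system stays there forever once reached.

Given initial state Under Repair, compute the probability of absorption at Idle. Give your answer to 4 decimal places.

Let h(s) be the probability of absorption at Idle starting from transient state s. Then h(Idle) = 1 and h(Failed) = 0. By first-step analysis:
h(Under Repair) = 0.35·1 + 0.4·h(Under Repair) + 0.25·0
Solving: h(Under Repair) = 0.5833.
Starting from Under Repair, the probability is 0.5833.

0.5833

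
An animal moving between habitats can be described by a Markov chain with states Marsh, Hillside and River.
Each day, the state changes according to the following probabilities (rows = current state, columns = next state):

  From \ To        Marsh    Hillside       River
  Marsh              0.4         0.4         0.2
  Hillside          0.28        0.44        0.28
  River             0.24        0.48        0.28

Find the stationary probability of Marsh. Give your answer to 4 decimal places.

0.3066

Let the stationary distribution be π with π = πP and π_1 + π_2 + π_3 = 1.
π_1 = 0.4·π_1 + 0.28·π_2 + 0.24·π_3
π_2 = 0.4·π_1 + 0.44·π_2 + 0.48·π_3
Solving with the normalization constraint gives π = (0.3066, 0.4380, 0.2555).
So the stationary probability of Marsh is 0.3066.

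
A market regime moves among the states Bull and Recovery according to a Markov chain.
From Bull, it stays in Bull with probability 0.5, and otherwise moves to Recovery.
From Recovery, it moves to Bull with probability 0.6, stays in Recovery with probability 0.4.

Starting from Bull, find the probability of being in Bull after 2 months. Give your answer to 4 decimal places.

Sum over the intermediate state after 1 month:
P = P(Bull→Bull)·P(Bull→Bull) + P(Bull→Recovery)·P(Recovery→Bull)
  = 0.5×0.5 + 0.5×0.6
  = 0.2500 + 0.3000 = 0.5500

0.5500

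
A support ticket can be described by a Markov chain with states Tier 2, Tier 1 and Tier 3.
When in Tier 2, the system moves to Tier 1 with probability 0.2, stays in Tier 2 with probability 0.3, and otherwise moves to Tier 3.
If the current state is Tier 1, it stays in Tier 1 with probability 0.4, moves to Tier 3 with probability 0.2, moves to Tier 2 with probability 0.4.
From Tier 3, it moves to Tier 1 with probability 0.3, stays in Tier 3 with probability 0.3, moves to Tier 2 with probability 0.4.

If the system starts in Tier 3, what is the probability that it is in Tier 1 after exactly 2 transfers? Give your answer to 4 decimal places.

0.2900

Sum over the intermediate state after 1 transfer:
P = P(Tier 3→Tier 2)·P(Tier 2→Tier 1) + P(Tier 3→Tier 1)·P(Tier 1→Tier 1) + P(Tier 3→Tier 3)·P(Tier 3→Tier 1)
  = 0.4×0.2 + 0.3×0.4 + 0.3×0.3
  = 0.0800 + 0.1200 + 0.0900 = 0.2900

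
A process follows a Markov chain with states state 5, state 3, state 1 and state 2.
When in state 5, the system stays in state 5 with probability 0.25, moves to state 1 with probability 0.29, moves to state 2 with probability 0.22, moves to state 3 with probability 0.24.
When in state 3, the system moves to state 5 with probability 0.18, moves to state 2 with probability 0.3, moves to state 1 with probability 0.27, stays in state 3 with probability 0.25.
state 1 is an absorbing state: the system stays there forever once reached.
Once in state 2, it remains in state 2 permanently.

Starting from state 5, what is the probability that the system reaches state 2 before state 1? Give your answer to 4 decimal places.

0.4564

Let h(s) be the probability of absorption at state 2 starting from transient state s. Then h(state 2) = 1 and h(state 1) = 0. By first-step analysis:
h(state 5) = 0.25·h(state 5) + 0.24·h(state 3) + 0.29·0 + 0.22·1
h(state 3) = 0.18·h(state 5) + 0.25·h(state 3) + 0.27·0 + 0.3·1
Solving: h(state 5) = 0.4564, h(state 3) = 0.5095.
Starting from state 5, the probability is 0.4564.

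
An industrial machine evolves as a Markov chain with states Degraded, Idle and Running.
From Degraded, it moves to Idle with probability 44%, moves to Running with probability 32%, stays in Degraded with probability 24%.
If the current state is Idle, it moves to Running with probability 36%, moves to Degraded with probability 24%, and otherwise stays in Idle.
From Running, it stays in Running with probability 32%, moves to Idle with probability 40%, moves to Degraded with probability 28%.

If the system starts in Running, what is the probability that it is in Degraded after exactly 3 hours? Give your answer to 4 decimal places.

0.2534

Propagate the distribution vector 3 hours from Running.
After 0 hours: (0.0000, 0.0000, 1.0000)
After 1 hour: (0.2800, 0.4000, 0.3200)
After 2 hours: (0.2528, 0.4112, 0.3360)
After 3 hours: (0.2534, 0.4101, 0.3364)
P(in Degraded after 3 hours) = 0.2534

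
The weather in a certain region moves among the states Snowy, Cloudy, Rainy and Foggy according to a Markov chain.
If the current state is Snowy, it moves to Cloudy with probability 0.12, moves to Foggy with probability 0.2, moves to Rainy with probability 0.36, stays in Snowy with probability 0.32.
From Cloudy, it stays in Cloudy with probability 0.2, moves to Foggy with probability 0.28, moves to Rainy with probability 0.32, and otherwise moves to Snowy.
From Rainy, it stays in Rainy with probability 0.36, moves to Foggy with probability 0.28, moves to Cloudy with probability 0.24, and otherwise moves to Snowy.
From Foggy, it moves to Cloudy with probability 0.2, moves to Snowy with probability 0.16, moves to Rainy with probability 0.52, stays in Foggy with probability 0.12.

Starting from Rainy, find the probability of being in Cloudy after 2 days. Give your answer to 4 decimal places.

0.2048

Propagate the distribution vector 2 days from Rainy.
After 0 days: (0.0000, 0.0000, 1.0000, 0.0000)
After 1 day: (0.1200, 0.2400, 0.3600, 0.2800)
After 2 days: (0.1744, 0.2048, 0.3952, 0.2256)
P(in Cloudy after 2 days) = 0.2048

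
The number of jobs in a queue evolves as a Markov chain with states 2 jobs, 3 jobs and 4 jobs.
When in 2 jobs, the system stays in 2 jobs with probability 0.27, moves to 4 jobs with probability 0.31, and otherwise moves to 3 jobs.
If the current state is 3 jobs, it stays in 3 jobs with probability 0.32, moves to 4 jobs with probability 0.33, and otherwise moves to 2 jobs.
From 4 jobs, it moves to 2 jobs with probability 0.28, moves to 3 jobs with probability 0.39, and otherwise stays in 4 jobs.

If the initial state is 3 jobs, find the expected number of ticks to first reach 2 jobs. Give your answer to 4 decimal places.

Let t(s) be the expected number of ticks to first reach 2 jobs from state s, with t(2 jobs) = 0. Conditioning on the first tick:
t(3 jobs) = 1 + 0.32·t(3 jobs) + 0.33·t(4 jobs)
t(4 jobs) = 1 + 0.39·t(3 jobs) + 0.33·t(4 jobs)
Solving: t(3 jobs) = 3.0590, t(4 jobs) = 3.2732.
Expected ticks from 3 jobs to 2 jobs: 3.0590.

3.0590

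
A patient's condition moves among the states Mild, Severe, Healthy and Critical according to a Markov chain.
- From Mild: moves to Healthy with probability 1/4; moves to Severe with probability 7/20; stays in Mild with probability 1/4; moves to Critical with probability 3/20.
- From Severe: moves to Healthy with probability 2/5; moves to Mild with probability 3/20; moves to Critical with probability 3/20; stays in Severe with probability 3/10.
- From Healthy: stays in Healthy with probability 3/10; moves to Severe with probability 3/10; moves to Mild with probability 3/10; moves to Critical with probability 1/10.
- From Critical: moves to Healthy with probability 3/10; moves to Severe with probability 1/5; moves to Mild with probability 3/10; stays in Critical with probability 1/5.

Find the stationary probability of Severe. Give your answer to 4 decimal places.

0.2980

Let the stationary distribution be π with π = πP and π_1 + π_2 + π_3 + π_4 = 1.
π_1 = 0.25·π_1 + 0.15·π_2 + 0.3·π_3 + 0.3·π_4
π_2 = 0.35·π_1 + 0.3·π_2 + 0.3·π_3 + 0.2·π_4
π_3 = 0.25·π_1 + 0.4·π_2 + 0.3·π_3 + 0.3·π_4
Solving with the normalization constraint gives π = (0.2431, 0.2980, 0.3176, 0.1412).
So the stationary probability of Severe is 0.2980.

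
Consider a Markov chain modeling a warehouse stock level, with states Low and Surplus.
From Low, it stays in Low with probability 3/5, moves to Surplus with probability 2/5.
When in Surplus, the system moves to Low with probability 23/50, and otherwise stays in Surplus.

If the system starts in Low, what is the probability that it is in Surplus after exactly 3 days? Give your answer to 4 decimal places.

Propagate the distribution vector 3 days from Low.
After 0 days: (1.0000, 0.0000)
After 1 day: (0.6000, 0.4000)
After 2 days: (0.5440, 0.4560)
After 3 days: (0.5362, 0.4638)
P(in Surplus after 3 days) = 0.4638

0.4638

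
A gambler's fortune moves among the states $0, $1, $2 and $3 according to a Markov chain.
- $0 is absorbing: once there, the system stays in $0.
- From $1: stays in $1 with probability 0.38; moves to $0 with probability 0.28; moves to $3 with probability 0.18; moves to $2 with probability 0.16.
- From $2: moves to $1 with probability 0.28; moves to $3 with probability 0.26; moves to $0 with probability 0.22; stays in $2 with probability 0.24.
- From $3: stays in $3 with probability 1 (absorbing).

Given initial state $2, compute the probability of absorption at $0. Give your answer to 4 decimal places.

0.5038

Let h(s) be the probability of absorption at $0 starting from transient state s. Then h($0) = 1 and h($3) = 0. By first-step analysis:
h($1) = 0.28·1 + 0.38·h($1) + 0.16·h($2) + 0.18·0
h($2) = 0.22·1 + 0.28·h($1) + 0.24·h($2) + 0.26·0
Solving: h($1) = 0.5816, h($2) = 0.5038.
Starting from $2, the probability is 0.5038.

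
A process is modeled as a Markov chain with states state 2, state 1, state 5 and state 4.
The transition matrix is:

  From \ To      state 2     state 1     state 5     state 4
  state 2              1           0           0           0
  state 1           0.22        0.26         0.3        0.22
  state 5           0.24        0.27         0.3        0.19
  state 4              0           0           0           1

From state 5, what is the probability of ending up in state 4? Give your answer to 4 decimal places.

0.4577

Let h(s) be the probability of absorption at state 4 starting from transient state s. Then h(state 4) = 1 and h(state 2) = 0. By first-step analysis:
h(state 1) = 0.22·0 + 0.26·h(state 1) + 0.3·h(state 5) + 0.22·1
h(state 5) = 0.24·0 + 0.27·h(state 1) + 0.3·h(state 5) + 0.19·1
Solving: h(state 1) = 0.4828, h(state 5) = 0.4577.
Starting from state 5, the probability is 0.4577.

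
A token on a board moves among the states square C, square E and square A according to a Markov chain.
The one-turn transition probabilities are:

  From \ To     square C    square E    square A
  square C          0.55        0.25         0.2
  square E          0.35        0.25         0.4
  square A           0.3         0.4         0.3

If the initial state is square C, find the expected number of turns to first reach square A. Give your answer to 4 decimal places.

4.0000

Let t(s) be the expected number of turns to first reach square A from state s, with t(square A) = 0. Conditioning on the first turn:
t(square C) = 1 + 0.55·t(square C) + 0.25·t(square E)
t(square E) = 1 + 0.35·t(square C) + 0.25·t(square E)
Solving: t(square C) = 4.0000, t(square E) = 3.2000.
Expected turns from square C to square A: 4.0000.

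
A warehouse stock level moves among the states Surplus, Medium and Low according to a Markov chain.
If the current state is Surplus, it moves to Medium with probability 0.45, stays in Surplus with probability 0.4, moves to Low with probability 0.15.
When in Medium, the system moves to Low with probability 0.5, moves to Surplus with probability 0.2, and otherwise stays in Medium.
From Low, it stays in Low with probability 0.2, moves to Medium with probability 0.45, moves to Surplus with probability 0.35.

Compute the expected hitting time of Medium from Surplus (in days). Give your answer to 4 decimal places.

Let t(s) be the expected number of days to first reach Medium from state s, with t(Medium) = 0. Conditioning on the first day:
t(Surplus) = 1 + 0.4·t(Surplus) + 0.15·t(Low)
t(Low) = 1 + 0.35·t(Surplus) + 0.2·t(Low)
Solving: t(Surplus) = 2.2222, t(Low) = 2.2222.
Expected days from Surplus to Medium: 2.2222.

2.2222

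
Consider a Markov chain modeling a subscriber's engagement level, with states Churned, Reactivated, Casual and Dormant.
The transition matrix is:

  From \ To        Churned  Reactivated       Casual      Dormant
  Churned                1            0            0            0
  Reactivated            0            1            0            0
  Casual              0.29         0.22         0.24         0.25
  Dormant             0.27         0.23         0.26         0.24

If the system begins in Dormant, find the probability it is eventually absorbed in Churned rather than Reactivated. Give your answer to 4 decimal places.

Let h(s) be the probability of absorption at Churned starting from transient state s. Then h(Churned) = 1 and h(Reactivated) = 0. By first-step analysis:
h(Casual) = 0.29·1 + 0.22·0 + 0.24·h(Casual) + 0.25·h(Dormant)
h(Dormant) = 0.27·1 + 0.23·0 + 0.26·h(Casual) + 0.24·h(Dormant)
Solving: h(Casual) = 0.5616, h(Dormant) = 0.5474.
Starting from Dormant, the probability is 0.5474.

0.5474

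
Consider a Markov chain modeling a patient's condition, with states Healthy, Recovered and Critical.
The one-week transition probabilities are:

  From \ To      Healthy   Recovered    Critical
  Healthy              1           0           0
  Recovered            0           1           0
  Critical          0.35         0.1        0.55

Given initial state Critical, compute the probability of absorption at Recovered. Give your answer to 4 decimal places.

Let h(s) be the probability of absorption at Recovered starting from transient state s. Then h(Recovered) = 1 and h(Healthy) = 0. By first-step analysis:
h(Critical) = 0.35·0 + 0.1·1 + 0.55·h(Critical)
Solving: h(Critical) = 0.2222.
Starting from Critical, the probability is 0.2222.

0.2222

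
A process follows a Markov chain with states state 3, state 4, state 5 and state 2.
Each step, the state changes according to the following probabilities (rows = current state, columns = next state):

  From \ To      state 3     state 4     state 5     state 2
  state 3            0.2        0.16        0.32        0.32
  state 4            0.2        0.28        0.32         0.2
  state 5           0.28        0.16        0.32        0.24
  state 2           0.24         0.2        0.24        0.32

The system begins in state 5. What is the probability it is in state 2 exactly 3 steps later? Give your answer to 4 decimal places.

Propagate the distribution vector 3 steps from state 5.
After 0 steps: (0.0000, 0.0000, 1.0000, 0.0000)
After 1 step: (0.2800, 0.1600, 0.3200, 0.2400)
After 2 steps: (0.2352, 0.1888, 0.3008, 0.2752)
After 3 steps: (0.2351, 0.1937, 0.2980, 0.2733)
P(in state 2 after 3 steps) = 0.2733

0.2733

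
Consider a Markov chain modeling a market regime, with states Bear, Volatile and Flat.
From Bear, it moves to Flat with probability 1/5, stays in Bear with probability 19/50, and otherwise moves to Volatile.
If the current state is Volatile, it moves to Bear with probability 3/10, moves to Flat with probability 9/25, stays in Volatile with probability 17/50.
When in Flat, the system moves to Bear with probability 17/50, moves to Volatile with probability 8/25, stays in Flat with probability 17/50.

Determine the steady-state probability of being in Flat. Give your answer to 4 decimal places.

Let the stationary distribution be π with π = πP and π_1 + π_2 + π_3 = 1.
π_1 = 0.38·π_1 + 0.3·π_2 + 0.34·π_3
π_2 = 0.42·π_1 + 0.34·π_2 + 0.32·π_3
Solving with the normalization constraint gives π = (0.3391, 0.3611, 0.2997).
So the stationary probability of Flat is 0.2997.

0.2997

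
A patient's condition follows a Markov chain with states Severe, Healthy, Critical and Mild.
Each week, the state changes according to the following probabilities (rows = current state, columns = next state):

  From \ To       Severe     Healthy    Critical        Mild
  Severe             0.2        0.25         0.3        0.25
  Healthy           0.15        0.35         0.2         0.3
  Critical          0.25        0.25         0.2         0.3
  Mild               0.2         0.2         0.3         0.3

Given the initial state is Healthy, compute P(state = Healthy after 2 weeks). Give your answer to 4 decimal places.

0.2700

Propagate the distribution vector 2 weeks from Healthy.
After 0 weeks: (0.0000, 1.0000, 0.0000, 0.0000)
After 1 week: (0.1500, 0.3500, 0.2000, 0.3000)
After 2 weeks: (0.1925, 0.2700, 0.2450, 0.2925)
P(in Healthy after 2 weeks) = 0.2700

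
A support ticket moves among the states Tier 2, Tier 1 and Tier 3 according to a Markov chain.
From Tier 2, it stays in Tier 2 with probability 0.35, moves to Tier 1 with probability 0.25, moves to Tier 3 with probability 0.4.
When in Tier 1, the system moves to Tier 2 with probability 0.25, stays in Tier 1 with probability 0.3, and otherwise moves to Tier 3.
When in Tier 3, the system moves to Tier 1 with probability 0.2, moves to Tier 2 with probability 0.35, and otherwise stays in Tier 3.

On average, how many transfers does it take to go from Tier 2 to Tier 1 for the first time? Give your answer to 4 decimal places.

Let t(s) be the expected number of transfers to first reach Tier 1 from state s, with t(Tier 1) = 0. Conditioning on the first transfer:
t(Tier 2) = 1 + 0.35·t(Tier 2) + 0.4·t(Tier 3)
t(Tier 3) = 1 + 0.35·t(Tier 2) + 0.45·t(Tier 3)
Solving: t(Tier 2) = 4.3678, t(Tier 3) = 4.5977.
Expected transfers from Tier 2 to Tier 1: 4.3678.

4.3678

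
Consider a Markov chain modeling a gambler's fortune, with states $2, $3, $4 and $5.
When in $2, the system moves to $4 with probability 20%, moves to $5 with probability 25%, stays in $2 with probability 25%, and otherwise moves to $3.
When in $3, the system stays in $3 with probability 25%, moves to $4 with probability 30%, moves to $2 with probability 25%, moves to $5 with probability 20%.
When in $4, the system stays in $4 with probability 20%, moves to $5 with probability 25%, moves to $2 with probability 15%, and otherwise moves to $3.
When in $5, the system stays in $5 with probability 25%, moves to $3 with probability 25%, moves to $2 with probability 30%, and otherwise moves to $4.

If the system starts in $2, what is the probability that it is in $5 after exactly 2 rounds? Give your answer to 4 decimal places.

Propagate the distribution vector 2 rounds from $2.
After 0 rounds: (1.0000, 0.0000, 0.0000, 0.0000)
After 1 round: (0.2500, 0.3000, 0.2000, 0.2500)
After 2 rounds: (0.2425, 0.2925, 0.2300, 0.2350)
P(in $5 after 2 rounds) = 0.2350

0.2350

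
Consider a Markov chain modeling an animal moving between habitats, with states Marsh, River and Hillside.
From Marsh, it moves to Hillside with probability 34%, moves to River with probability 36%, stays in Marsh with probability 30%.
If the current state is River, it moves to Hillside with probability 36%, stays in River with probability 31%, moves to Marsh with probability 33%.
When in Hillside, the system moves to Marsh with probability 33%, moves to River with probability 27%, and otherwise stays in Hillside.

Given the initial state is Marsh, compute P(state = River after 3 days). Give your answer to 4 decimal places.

0.3113

Propagate the distribution vector 3 days from Marsh.
After 0 days: (1.0000, 0.0000, 0.0000)
After 1 day: (0.3000, 0.3600, 0.3400)
After 2 days: (0.3210, 0.3114, 0.3676)
After 3 days: (0.3204, 0.3113, 0.3683)
P(in River after 3 days) = 0.3113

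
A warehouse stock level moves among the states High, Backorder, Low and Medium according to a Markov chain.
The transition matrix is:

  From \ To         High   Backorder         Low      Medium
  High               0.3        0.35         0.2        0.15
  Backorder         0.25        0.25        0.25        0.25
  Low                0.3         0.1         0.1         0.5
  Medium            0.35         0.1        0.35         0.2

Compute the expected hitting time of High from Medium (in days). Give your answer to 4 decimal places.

3.0797

Let t(s) be the expected number of days to first reach High from state s, with t(High) = 0. Conditioning on the first day:
t(Backorder) = 1 + 0.25·t(Backorder) + 0.25·t(Low) + 0.25·t(Medium)
t(Low) = 1 + 0.1·t(Backorder) + 0.1·t(Low) + 0.5·t(Medium)
t(Medium) = 1 + 0.1·t(Backorder) + 0.35·t(Low) + 0.2·t(Medium)
Solving: t(Backorder) = 3.4275, t(Low) = 3.2029, t(Medium) = 3.0797.
Expected days from Medium to High: 3.0797.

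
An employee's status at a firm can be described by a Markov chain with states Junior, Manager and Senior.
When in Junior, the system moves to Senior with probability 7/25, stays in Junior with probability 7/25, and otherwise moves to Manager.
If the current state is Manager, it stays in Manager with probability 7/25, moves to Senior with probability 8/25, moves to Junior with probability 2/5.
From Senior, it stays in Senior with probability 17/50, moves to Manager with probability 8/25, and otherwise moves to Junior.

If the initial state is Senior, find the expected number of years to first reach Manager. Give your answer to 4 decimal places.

Let t(s) be the expected number of years to first reach Manager from state s, with t(Manager) = 0. Conditioning on the first year:
t(Junior) = 1 + 0.28·t(Junior) + 0.28·t(Senior)
t(Senior) = 1 + 0.34·t(Junior) + 0.34·t(Senior)
Solving: t(Junior) = 2.4737, t(Senior) = 2.7895.
Expected years from Senior to Manager: 2.7895.

2.7895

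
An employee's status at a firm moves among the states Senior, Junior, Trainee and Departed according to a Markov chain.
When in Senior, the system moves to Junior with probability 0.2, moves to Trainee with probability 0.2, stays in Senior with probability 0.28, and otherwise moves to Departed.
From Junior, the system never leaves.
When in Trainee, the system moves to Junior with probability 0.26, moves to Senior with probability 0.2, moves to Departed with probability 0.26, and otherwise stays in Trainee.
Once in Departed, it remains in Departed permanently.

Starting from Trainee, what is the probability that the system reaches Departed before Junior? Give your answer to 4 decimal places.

Let h(s) be the probability of absorption at Departed starting from transient state s. Then h(Departed) = 1 and h(Junior) = 0. By first-step analysis:
h(Senior) = 0.28·h(Senior) + 0.2·0 + 0.2·h(Trainee) + 0.32·1
h(Trainee) = 0.2·h(Senior) + 0.26·0 + 0.28·h(Trainee) + 0.26·1
Solving: h(Senior) = 0.5903, h(Trainee) = 0.5251.
Starting from Trainee, the probability is 0.5251.

0.5251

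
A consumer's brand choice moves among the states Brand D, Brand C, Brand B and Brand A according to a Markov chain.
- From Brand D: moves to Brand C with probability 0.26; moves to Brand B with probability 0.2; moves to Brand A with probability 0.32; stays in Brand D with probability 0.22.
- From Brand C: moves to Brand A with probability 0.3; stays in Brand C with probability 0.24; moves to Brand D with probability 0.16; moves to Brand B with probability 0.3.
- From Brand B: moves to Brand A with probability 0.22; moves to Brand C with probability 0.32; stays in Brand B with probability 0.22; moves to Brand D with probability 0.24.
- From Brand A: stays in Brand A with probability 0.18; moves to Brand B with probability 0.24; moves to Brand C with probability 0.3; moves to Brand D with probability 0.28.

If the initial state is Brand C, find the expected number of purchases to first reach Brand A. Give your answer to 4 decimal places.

Let t(s) be the expected number of purchases to first reach Brand A from state s, with t(Brand A) = 0. Conditioning on the first purchase:
t(Brand D) = 1 + 0.22·t(Brand D) + 0.26·t(Brand C) + 0.2·t(Brand B)
t(Brand C) = 1 + 0.16·t(Brand D) + 0.24·t(Brand C) + 0.3·t(Brand B)
t(Brand B) = 1 + 0.24·t(Brand D) + 0.32·t(Brand C) + 0.22·t(Brand B)
Solving: t(Brand D) = 3.4307, t(Brand C) = 3.5330, t(Brand B) = 3.7871.
Expected purchases from Brand C to Brand A: 3.5330.

3.5330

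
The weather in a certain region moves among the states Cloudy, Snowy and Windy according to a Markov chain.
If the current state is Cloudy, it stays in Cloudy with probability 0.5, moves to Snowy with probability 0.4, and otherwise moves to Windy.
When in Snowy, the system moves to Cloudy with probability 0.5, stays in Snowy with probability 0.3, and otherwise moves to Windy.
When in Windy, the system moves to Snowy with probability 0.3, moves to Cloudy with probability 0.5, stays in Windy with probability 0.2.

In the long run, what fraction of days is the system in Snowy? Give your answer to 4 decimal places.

0.3500

Let the stationary distribution be π with π = πP and π_1 + π_2 + π_3 = 1.
π_1 = 0.5·π_1 + 0.5·π_2 + 0.5·π_3
π_2 = 0.4·π_1 + 0.3·π_2 + 0.3·π_3
Solving with the normalization constraint gives π = (0.5000, 0.3500, 0.1500).
So the stationary probability of Snowy is 0.3500.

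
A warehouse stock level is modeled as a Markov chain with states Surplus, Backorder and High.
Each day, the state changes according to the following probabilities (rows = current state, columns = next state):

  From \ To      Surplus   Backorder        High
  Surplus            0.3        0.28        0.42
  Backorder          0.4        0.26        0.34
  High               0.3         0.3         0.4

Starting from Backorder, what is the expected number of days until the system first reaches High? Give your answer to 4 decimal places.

2.7094

Let t(s) be the expected number of days to first reach High from state s, with t(High) = 0. Conditioning on the first day:
t(Surplus) = 1 + 0.3·t(Surplus) + 0.28·t(Backorder)
t(Backorder) = 1 + 0.4·t(Surplus) + 0.26·t(Backorder)
Solving: t(Surplus) = 2.5123, t(Backorder) = 2.7094.
Expected days from Backorder to High: 2.7094.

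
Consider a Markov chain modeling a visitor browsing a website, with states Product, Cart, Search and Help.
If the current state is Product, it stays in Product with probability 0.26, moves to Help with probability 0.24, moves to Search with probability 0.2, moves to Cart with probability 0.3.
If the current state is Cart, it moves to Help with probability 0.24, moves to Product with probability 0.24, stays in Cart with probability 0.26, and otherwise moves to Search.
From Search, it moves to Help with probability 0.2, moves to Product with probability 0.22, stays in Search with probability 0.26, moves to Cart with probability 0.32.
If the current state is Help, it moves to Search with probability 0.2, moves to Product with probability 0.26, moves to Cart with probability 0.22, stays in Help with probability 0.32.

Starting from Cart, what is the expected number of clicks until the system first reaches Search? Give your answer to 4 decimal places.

4.3604

Let t(s) be the expected number of clicks to first reach Search from state s, with t(Search) = 0. Conditioning on the first click:
t(Product) = 1 + 0.26·t(Product) + 0.3·t(Cart) + 0.24·t(Help)
t(Cart) = 1 + 0.24·t(Product) + 0.26·t(Cart) + 0.24·t(Help)
t(Help) = 1 + 0.26·t(Product) + 0.22·t(Cart) + 0.32·t(Help)
Solving: t(Product) = 4.6274, t(Cart) = 4.3604, t(Help) = 4.6506.
Expected clicks from Cart to Search: 4.3604.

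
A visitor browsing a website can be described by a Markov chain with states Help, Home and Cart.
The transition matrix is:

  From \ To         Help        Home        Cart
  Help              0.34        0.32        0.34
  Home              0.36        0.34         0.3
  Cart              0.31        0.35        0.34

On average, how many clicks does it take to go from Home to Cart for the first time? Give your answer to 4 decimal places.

3.1835

Let t(s) be the expected number of clicks to first reach Cart from state s, with t(Cart) = 0. Conditioning on the first click:
t(Help) = 1 + 0.34·t(Help) + 0.32·t(Home)
t(Home) = 1 + 0.36·t(Help) + 0.34·t(Home)
Solving: t(Help) = 3.0587, t(Home) = 3.1835.
Expected clicks from Home to Cart: 3.1835.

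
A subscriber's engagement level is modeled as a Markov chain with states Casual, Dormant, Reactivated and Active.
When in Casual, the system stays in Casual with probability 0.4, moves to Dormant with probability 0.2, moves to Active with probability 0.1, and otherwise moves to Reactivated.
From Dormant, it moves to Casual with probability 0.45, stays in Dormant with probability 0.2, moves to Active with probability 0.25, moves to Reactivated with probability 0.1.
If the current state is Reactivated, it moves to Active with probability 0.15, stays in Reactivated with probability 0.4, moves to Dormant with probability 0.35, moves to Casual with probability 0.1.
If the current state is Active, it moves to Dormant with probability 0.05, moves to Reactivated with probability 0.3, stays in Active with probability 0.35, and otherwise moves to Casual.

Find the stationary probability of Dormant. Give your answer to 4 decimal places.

Let the stationary distribution be π with π = πP and π_1 + π_2 + π_3 + π_4 = 1.
π_1 = 0.4·π_1 + 0.45·π_2 + 0.1·π_3 + 0.3·π_4
π_2 = 0.2·π_1 + 0.2·π_2 + 0.35·π_3 + 0.05·π_4
π_3 = 0.3·π_1 + 0.1·π_2 + 0.4·π_3 + 0.3·π_4
Solving with the normalization constraint gives π = (0.3054, 0.2136, 0.2859, 0.1951).
So the stationary probability of Dormant is 0.2136.

0.2136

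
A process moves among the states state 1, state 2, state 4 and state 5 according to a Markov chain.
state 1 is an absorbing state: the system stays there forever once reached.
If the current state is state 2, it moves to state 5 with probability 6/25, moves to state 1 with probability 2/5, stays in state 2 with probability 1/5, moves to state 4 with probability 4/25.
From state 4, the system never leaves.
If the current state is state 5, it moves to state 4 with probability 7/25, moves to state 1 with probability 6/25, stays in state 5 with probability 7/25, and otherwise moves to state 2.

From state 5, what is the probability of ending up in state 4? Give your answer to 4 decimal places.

0.4848

Let h(s) be the probability of absorption at state 4 starting from transient state s. Then h(state 4) = 1 and h(state 1) = 0. By first-step analysis:
h(state 2) = 0.4·0 + 0.2·h(state 2) + 0.16·1 + 0.24·h(state 5)
h(state 5) = 0.24·0 + 0.2·h(state 2) + 0.28·1 + 0.28·h(state 5)
Solving: h(state 2) = 0.3455, h(state 5) = 0.4848.
Starting from state 5, the probability is 0.4848.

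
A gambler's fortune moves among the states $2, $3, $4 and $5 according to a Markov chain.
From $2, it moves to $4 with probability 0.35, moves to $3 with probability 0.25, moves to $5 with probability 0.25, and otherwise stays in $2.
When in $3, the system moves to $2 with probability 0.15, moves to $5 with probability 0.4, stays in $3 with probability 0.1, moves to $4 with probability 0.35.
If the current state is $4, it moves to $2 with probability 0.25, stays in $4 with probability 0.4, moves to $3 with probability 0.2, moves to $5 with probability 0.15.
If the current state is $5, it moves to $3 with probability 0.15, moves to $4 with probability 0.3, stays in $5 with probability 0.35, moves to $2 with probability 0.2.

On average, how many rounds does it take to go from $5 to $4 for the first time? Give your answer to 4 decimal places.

3.1530

Let t(s) be the expected number of rounds to first reach $4 from state s, with t($4) = 0. Conditioning on the first round:
t($2) = 1 + 0.15·t($2) + 0.25·t($3) + 0.25·t($5)
t($3) = 1 + 0.15·t($2) + 0.1·t($3) + 0.4·t($5)
t($5) = 1 + 0.2·t($2) + 0.15·t($3) + 0.35·t($5)
Solving: t($2) = 2.9893, t($3) = 3.0107, t($5) = 3.1530.
Expected rounds from $5 to $4: 3.1530.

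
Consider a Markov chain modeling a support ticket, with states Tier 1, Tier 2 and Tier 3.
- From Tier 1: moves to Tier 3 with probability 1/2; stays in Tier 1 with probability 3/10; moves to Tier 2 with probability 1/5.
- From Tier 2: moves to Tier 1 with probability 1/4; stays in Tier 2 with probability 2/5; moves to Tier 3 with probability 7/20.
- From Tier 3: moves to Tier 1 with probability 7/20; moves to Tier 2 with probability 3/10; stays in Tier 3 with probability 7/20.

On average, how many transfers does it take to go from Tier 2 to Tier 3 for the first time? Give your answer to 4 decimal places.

Let t(s) be the expected number of transfers to first reach Tier 3 from state s, with t(Tier 3) = 0. Conditioning on the first transfer:
t(Tier 1) = 1 + 0.3·t(Tier 1) + 0.2·t(Tier 2)
t(Tier 2) = 1 + 0.25·t(Tier 1) + 0.4·t(Tier 2)
Solving: t(Tier 1) = 2.1622, t(Tier 2) = 2.5676.
Expected transfers from Tier 2 to Tier 3: 2.5676.

2.5676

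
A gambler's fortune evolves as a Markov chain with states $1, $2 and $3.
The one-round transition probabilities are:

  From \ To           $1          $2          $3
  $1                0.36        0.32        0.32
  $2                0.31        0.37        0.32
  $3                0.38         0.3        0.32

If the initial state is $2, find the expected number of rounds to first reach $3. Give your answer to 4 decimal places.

Let t(s) be the expected number of rounds to first reach $3 from state s, with t($3) = 0. Conditioning on the first round:
t($1) = 1 + 0.36·t($1) + 0.32·t($2)
t($2) = 1 + 0.31·t($1) + 0.37·t($2)
Solving: t($1) = 3.1250, t($2) = 3.1250.
Expected rounds from $2 to $3: 3.1250.

3.1250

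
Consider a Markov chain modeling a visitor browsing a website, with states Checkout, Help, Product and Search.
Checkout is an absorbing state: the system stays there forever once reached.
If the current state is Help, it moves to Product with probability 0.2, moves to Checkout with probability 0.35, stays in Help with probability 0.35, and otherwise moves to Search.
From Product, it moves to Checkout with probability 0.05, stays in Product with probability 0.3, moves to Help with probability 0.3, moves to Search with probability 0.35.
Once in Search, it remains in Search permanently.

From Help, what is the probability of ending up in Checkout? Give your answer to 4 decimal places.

Let h(s) be the probability of absorption at Checkout starting from transient state s. Then h(Checkout) = 1 and h(Search) = 0. By first-step analysis:
h(Help) = 0.35·1 + 0.35·h(Help) + 0.2·h(Product) + 0.1·0
h(Product) = 0.05·1 + 0.3·h(Help) + 0.3·h(Product) + 0.35·0
Solving: h(Help) = 0.6456, h(Product) = 0.3481.
Starting from Help, the probability is 0.6456.

0.6456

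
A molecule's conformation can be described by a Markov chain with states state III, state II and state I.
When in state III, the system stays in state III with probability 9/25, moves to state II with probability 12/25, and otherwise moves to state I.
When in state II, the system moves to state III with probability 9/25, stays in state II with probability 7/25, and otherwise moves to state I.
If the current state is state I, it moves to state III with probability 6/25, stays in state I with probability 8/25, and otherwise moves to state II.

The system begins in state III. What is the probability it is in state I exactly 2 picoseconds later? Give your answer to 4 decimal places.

0.2816

Sum over the intermediate state after 1 picosecond:
P = P(state III→state III)·P(state III→state I) + P(state III→state II)·P(state II→state I) + P(state III→state I)·P(state I→state I)
  = 0.36×0.16 + 0.48×0.36 + 0.16×0.32
  = 0.0576 + 0.1728 + 0.0512 = 0.2816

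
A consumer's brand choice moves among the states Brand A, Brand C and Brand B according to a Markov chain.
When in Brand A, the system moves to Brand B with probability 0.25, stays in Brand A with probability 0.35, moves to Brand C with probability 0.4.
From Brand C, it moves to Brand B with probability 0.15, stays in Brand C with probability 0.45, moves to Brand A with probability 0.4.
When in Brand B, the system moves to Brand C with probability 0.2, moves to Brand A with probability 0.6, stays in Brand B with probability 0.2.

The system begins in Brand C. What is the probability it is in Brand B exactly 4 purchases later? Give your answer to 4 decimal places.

Propagate the distribution vector 4 purchases from Brand C.
After 0 purchases: (0.0000, 1.0000, 0.0000)
After 1 purchase: (0.4000, 0.4500, 0.1500)
After 2 purchases: (0.4100, 0.3925, 0.1975)
After 3 purchases: (0.4190, 0.3801, 0.2009)
After 4 purchases: (0.4192, 0.3788, 0.2019)
P(in Brand B after 4 purchases) = 0.2019

0.2019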